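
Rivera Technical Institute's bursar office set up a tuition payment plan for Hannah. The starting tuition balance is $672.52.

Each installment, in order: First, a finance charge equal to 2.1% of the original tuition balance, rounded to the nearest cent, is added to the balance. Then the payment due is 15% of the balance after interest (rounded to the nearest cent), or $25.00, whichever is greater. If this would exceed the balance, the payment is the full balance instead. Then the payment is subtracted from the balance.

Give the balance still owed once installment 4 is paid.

Installment 1: opening $672.52; interest $14.12 → $686.64; payment $103.00; balance $583.64
Installment 2: opening $583.64; interest $14.12 → $597.76; payment $89.66; balance $508.10
Installment 3: opening $508.10; interest $14.12 → $522.22; payment $78.33; balance $443.89
Installment 4: opening $443.89; interest $14.12 → $458.01; payment $68.70; balance $389.31

$389.31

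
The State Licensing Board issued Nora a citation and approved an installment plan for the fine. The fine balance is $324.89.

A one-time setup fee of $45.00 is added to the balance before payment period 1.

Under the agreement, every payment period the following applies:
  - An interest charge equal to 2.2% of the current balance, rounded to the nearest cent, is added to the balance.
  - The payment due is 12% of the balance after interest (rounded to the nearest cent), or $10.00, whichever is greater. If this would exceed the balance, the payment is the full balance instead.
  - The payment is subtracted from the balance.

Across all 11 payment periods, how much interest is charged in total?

# | Opening | Interest | Payment | End bal
1 | $369.89 | $8.14 | $45.36 | $332.67
2 | $332.67 | $7.32 | $40.80 | $299.19
3 | $299.19 | $6.58 | $36.69 | $269.08
4 | $269.08 | $5.92 | $33.00 | $242.00
5 | $242.00 | $5.32 | $29.68 | $217.64
6 | $217.64 | $4.79 | $26.69 | $195.74
7 | $195.74 | $4.31 | $24.01 | $176.04
8 | $176.04 | $3.87 | $21.59 | $158.32
9 | $158.32 | $3.48 | $19.42 | $142.38
10 | $142.38 | $3.13 | $17.46 | $128.05
11 | $128.05 | $2.82 | $15.70 | $115.17
Total interest: $8.14 + $7.32 + $6.58 + $5.92 + $5.32 + $4.79 + $4.31 + $3.87 + $3.48 + $3.13 + $2.82 = $55.68

$55.68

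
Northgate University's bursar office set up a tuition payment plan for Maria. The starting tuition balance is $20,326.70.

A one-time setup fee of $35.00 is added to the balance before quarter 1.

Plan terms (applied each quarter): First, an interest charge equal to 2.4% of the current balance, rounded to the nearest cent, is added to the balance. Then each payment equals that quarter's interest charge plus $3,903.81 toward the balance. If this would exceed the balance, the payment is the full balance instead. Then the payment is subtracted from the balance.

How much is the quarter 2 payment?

$4,298.80

Quarter 1: $20,361.70 +$488.68 interest = $20,850.38; pay $4,392.49 → $16,457.89
Quarter 2: $16,457.89 +$394.99 interest = $16,852.88; pay $4,298.80 → $12,554.08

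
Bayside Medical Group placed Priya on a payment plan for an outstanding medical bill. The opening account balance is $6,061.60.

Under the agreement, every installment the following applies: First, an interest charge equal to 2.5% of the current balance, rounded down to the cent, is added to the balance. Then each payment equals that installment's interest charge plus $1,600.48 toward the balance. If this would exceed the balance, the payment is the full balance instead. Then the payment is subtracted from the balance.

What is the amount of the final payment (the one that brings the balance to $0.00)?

Installment 1: opening $6,061.60; interest $151.54 → $6,213.14; payment $1,752.02; balance $4,461.12
Installment 2: opening $4,461.12; interest $111.52 → $4,572.64; payment $1,712.00; balance $2,860.64
Installment 3: opening $2,860.64; interest $71.51 → $2,932.15; payment $1,671.99; balance $1,260.16
Installment 4: opening $1,260.16; interest $31.50 → $1,291.66; payment $1,291.66; balance $0.00

$1,291.66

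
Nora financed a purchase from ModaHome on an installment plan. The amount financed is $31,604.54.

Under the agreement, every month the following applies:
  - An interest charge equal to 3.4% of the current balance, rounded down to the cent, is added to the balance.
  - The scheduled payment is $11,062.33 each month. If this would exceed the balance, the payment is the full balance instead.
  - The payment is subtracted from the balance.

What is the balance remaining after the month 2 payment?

$11,289.39

Month 1: opening $31,604.54; interest $1,074.55 → $32,679.09; payment $11,062.33; balance $21,616.76
Month 2: opening $21,616.76; interest $734.96 → $22,351.72; payment $11,062.33; balance $11,289.39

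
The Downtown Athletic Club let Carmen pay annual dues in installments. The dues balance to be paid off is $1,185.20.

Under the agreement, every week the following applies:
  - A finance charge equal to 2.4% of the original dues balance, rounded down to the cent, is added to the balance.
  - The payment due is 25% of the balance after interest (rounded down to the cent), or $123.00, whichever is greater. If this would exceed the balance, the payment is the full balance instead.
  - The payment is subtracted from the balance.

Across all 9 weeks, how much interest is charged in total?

$255.96

Week 1: opening $1,185.20; interest $28.44 → $1,213.64; payment $303.41; balance $910.23
Week 2: opening $910.23; interest $28.44 → $938.67; payment $234.66; balance $704.01
Week 3: opening $704.01; interest $28.44 → $732.45; payment $183.11; balance $549.34
Week 4: opening $549.34; interest $28.44 → $577.78; payment $144.44; balance $433.34
Week 5: opening $433.34; interest $28.44 → $461.78; payment $123.00; balance $338.78
Week 6: opening $338.78; interest $28.44 → $367.22; payment $123.00; balance $244.22
Week 7: opening $244.22; interest $28.44 → $272.66; payment $123.00; balance $149.66
Week 8: opening $149.66; interest $28.44 → $178.10; payment $123.00; balance $55.10
Week 9: opening $55.10; interest $28.44 → $83.54; payment $83.54; balance $0.00
Total interest: $28.44 + $28.44 + $28.44 + $28.44 + $28.44 + $28.44 + $28.44 + $28.44 + $28.44 = $255.96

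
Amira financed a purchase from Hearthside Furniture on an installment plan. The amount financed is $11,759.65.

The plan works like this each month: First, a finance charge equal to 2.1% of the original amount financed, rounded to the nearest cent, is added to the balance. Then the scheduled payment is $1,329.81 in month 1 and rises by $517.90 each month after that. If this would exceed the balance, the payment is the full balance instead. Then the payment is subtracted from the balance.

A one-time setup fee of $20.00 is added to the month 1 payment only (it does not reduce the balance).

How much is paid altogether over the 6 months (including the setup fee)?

Month 1: $11,759.65 +$246.95 interest = $12,006.60; pay $1,329.81 (+ $20.00 fee) → $10,676.79
Month 2: $10,676.79 +$246.95 interest = $10,923.74; pay $1,847.71 → $9,076.03
Month 3: $9,076.03 +$246.95 interest = $9,322.98; pay $2,365.61 → $6,957.37
Month 4: $6,957.37 +$246.95 interest = $7,204.32; pay $2,883.51 → $4,320.81
Month 5: $4,320.81 +$246.95 interest = $4,567.76; pay $3,401.41 → $1,166.35
Month 6: $1,166.35 +$246.95 interest = $1,413.30; pay $1,413.30 → $0.00
Total paid: $13,261.35

$13,261.35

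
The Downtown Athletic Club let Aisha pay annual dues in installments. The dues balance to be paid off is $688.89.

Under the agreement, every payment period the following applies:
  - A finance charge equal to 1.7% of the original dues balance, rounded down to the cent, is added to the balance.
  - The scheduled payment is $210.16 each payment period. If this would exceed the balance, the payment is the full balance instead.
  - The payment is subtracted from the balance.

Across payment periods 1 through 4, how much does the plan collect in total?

Payment period 1: opening $688.89; interest $11.71 → $700.60; payment $210.16; balance $490.44
Payment period 2: opening $490.44; interest $11.71 → $502.15; payment $210.16; balance $291.99
Payment period 3: opening $291.99; interest $11.71 → $303.70; payment $210.16; balance $93.54
Payment period 4: opening $93.54; interest $11.71 → $105.25; payment $105.25; balance $0.00
Total paid: $735.73

$735.73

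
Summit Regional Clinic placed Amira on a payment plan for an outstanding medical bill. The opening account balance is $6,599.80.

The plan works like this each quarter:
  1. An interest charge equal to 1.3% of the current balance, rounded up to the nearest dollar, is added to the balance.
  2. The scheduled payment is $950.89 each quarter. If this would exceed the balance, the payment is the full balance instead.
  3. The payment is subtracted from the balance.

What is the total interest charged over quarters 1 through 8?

Quarter 1: $6,599.80 +$86.00 interest = $6,685.80; pay $950.89 → $5,734.91
Quarter 2: $5,734.91 +$75.00 interest = $5,809.91; pay $950.89 → $4,859.02
Quarter 3: $4,859.02 +$64.00 interest = $4,923.02; pay $950.89 → $3,972.13
Quarter 4: $3,972.13 +$52.00 interest = $4,024.13; pay $950.89 → $3,073.24
Quarter 5: $3,073.24 +$40.00 interest = $3,113.24; pay $950.89 → $2,162.35
Quarter 6: $2,162.35 +$29.00 interest = $2,191.35; pay $950.89 → $1,240.46
Quarter 7: $1,240.46 +$17.00 interest = $1,257.46; pay $950.89 → $306.57
Quarter 8: $306.57 +$4.00 interest = $310.57; pay $310.57 → $0.00
Total interest: $86.00 + $75.00 + $64.00 + $52.00 + $40.00 + $29.00 + $17.00 + $4.00 = $367.00

$367.00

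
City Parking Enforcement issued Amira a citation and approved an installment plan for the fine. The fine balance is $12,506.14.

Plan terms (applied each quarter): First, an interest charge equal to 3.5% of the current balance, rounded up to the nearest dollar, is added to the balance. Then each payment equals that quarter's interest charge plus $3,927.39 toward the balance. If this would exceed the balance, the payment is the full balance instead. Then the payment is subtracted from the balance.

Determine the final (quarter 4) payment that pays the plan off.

$749.97

# | Opening | Interest | Payment | End bal
1 | $12,506.14 | $438.00 | $4,365.39 | $8,578.75
2 | $8,578.75 | $301.00 | $4,228.39 | $4,651.36
3 | $4,651.36 | $163.00 | $4,090.39 | $723.97
4 | $723.97 | $26.00 | $749.97 | $0.00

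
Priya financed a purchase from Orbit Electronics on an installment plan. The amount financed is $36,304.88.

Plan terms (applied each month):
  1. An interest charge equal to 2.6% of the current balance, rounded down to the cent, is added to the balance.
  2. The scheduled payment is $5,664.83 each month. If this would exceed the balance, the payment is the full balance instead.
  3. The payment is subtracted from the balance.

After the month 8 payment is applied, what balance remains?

Month 1: opening $36,304.88; interest $943.92 → $37,248.80; payment $5,664.83; balance $31,583.97
Month 2: opening $31,583.97; interest $821.18 → $32,405.15; payment $5,664.83; balance $26,740.32
Month 3: opening $26,740.32; interest $695.24 → $27,435.56; payment $5,664.83; balance $21,770.73
Month 4: opening $21,770.73; interest $566.03 → $22,336.76; payment $5,664.83; balance $16,671.93
Month 5: opening $16,671.93; interest $433.47 → $17,105.40; payment $5,664.83; balance $11,440.57
Month 6: opening $11,440.57; interest $297.45 → $11,738.02; payment $5,664.83; balance $6,073.19
Month 7: opening $6,073.19; interest $157.90 → $6,231.09; payment $5,664.83; balance $566.26
Month 8: opening $566.26; interest $14.72 → $580.98; payment $580.98; balance $0.00

$0.00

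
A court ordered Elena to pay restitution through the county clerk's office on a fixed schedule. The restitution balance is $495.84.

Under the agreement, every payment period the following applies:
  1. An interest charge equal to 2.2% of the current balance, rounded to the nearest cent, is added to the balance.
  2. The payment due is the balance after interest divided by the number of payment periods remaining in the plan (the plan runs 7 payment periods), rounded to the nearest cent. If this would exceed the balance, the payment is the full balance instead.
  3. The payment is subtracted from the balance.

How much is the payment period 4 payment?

Payment period 1: opening $495.84; interest $10.91 → $506.75; payment $72.39; balance $434.36
Payment period 2: opening $434.36; interest $9.56 → $443.92; payment $73.99; balance $369.93
Payment period 3: opening $369.93; interest $8.14 → $378.07; payment $75.61; balance $302.46
Payment period 4: opening $302.46; interest $6.65 → $309.11; payment $77.28; balance $231.83

$77.28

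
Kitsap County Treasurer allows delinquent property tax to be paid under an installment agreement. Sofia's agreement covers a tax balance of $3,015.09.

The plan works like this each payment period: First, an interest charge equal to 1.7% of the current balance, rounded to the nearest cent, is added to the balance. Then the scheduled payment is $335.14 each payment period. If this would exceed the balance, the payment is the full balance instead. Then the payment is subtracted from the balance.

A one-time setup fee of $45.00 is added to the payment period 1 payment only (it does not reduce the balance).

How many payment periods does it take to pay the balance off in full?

Payment period 1: opening $3,015.09; interest $51.26 → $3,066.35; payment $335.14 (+ $45.00 fee); balance $2,731.21
Payment period 2: opening $2,731.21; interest $46.43 → $2,777.64; payment $335.14; balance $2,442.50
Payment period 3: opening $2,442.50; interest $41.52 → $2,484.02; payment $335.14; balance $2,148.88
Payment period 4: opening $2,148.88; interest $36.53 → $2,185.41; payment $335.14; balance $1,850.27
Payment period 5: opening $1,850.27; interest $31.45 → $1,881.72; payment $335.14; balance $1,546.58
Payment period 6: opening $1,546.58; interest $26.29 → $1,572.87; payment $335.14; balance $1,237.73
Payment period 7: opening $1,237.73; interest $21.04 → $1,258.77; payment $335.14; balance $923.63
Payment period 8: opening $923.63; interest $15.70 → $939.33; payment $335.14; balance $604.19
Payment period 9: opening $604.19; interest $10.27 → $614.46; payment $335.14; balance $279.32
Payment period 10: opening $279.32; interest $4.75 → $284.07; payment $284.07; balance $0.00
Balance reaches $0.00 in payment period 10.

10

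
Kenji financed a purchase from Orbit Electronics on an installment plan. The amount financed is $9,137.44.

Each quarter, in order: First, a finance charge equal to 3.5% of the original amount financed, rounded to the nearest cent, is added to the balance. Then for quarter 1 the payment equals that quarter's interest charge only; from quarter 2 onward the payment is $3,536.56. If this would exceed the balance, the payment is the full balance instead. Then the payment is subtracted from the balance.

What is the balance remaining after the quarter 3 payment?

$2,703.94

Quarter 1: $9,137.44 +$319.81 interest = $9,457.25; pay $319.81 → $9,137.44
Quarter 2: $9,137.44 +$319.81 interest = $9,457.25; pay $3,536.56 → $5,920.69
Quarter 3: $5,920.69 +$319.81 interest = $6,240.50; pay $3,536.56 → $2,703.94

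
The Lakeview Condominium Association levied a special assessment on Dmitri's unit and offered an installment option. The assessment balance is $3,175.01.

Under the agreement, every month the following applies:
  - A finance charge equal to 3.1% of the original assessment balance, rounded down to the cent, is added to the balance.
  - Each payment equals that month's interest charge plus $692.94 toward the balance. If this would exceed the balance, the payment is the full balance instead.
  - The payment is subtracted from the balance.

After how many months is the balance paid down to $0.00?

5

Month 1: $3,175.01 +$98.42 interest = $3,273.43; pay $791.36 → $2,482.07
Month 2: $2,482.07 +$98.42 interest = $2,580.49; pay $791.36 → $1,789.13
Month 3: $1,789.13 +$98.42 interest = $1,887.55; pay $791.36 → $1,096.19
Month 4: $1,096.19 +$98.42 interest = $1,194.61; pay $791.36 → $403.25
Month 5: $403.25 +$98.42 interest = $501.67; pay $501.67 → $0.00
Balance reaches $0.00 in month 5.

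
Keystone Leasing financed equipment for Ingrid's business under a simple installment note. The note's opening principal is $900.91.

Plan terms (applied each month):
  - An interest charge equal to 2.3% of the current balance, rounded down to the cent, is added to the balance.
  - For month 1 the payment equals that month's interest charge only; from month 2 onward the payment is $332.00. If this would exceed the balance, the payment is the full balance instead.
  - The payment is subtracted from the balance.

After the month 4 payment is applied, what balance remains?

# | Opening | Interest | Payment | End bal
1 | $900.91 | $20.72 | $20.72 | $900.91
2 | $900.91 | $20.72 | $332.00 | $589.63
3 | $589.63 | $13.56 | $332.00 | $271.19
4 | $271.19 | $6.23 | $277.42 | $0.00

$0.00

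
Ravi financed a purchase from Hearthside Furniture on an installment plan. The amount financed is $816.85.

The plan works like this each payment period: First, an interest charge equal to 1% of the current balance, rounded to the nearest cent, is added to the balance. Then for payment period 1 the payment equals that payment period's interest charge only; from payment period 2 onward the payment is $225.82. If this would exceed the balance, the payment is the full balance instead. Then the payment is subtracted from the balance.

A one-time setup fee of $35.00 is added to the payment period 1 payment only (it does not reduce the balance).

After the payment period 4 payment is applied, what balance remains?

$157.34

# | Opening | Interest | Payment | Fee | End bal
1 | $816.85 | $8.17 | $8.17 | $35.00 | $816.85
2 | $816.85 | $8.17 | $225.82 | — | $599.20
3 | $599.20 | $5.99 | $225.82 | — | $379.37
4 | $379.37 | $3.79 | $225.82 | — | $157.34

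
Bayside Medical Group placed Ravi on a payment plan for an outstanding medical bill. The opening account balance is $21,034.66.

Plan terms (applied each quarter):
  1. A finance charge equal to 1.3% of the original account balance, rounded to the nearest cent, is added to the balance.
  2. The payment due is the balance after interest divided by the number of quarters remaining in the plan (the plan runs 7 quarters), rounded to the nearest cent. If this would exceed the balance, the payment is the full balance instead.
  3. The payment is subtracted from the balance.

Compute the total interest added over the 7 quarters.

$1,914.15

# | Opening | Interest | Payment | End bal
1 | $21,034.66 | $273.45 | $3,044.02 | $18,264.09
2 | $18,264.09 | $273.45 | $3,089.59 | $15,447.95
3 | $15,447.95 | $273.45 | $3,144.28 | $12,577.12
4 | $12,577.12 | $273.45 | $3,212.64 | $9,637.93
5 | $9,637.93 | $273.45 | $3,303.79 | $6,607.59
6 | $6,607.59 | $273.45 | $3,440.52 | $3,440.52
7 | $3,440.52 | $273.45 | $3,713.97 | $0.00
Total interest: $273.45 + $273.45 + $273.45 + $273.45 + $273.45 + $273.45 + $273.45 = $1,914.15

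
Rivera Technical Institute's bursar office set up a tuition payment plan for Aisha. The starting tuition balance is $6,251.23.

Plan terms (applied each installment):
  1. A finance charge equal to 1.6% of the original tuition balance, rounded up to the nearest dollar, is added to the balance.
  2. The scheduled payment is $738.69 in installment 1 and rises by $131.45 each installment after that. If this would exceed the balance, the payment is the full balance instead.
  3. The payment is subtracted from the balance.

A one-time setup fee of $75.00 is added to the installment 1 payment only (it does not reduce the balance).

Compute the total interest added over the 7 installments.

Installment 1: opening $6,251.23; interest $101.00 → $6,352.23; payment $738.69 (+ $75.00 fee); balance $5,613.54
Installment 2: opening $5,613.54; interest $101.00 → $5,714.54; payment $870.14; balance $4,844.40
Installment 3: opening $4,844.40; interest $101.00 → $4,945.40; payment $1,001.59; balance $3,943.81
Installment 4: opening $3,943.81; interest $101.00 → $4,044.81; payment $1,133.04; balance $2,911.77
Installment 5: opening $2,911.77; interest $101.00 → $3,012.77; payment $1,264.49; balance $1,748.28
Installment 6: opening $1,748.28; interest $101.00 → $1,849.28; payment $1,395.94; balance $453.34
Installment 7: opening $453.34; interest $101.00 → $554.34; payment $554.34; balance $0.00
Total interest: $101.00 + $101.00 + $101.00 + $101.00 + $101.00 + $101.00 + $101.00 = $707.00

$707.00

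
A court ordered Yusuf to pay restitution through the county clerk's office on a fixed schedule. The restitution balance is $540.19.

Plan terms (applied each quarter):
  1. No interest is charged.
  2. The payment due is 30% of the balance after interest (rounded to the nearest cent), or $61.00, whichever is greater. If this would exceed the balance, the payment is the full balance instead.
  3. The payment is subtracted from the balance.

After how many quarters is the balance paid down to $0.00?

Quarter 1: $540.19 − $162.06 → $378.13
Quarter 2: $378.13 − $113.44 → $264.69
Quarter 3: $264.69 − $79.41 → $185.28
Quarter 4: $185.28 − $61.00 → $124.28
Quarter 5: $124.28 − $61.00 → $63.28
Quarter 6: $63.28 − $61.00 → $2.28
Quarter 7: $2.28 − $2.28 → $0.00
Balance reaches $0.00 in quarter 7.

7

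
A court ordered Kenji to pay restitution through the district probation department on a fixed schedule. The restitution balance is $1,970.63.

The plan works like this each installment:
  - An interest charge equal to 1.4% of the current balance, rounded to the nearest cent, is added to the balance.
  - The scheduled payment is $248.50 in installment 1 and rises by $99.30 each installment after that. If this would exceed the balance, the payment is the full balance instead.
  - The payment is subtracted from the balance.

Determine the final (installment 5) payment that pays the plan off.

$473.42

# | Opening | Interest | Payment | End bal
1 | $1,970.63 | $27.59 | $248.50 | $1,749.72
2 | $1,749.72 | $24.50 | $347.80 | $1,426.42
3 | $1,426.42 | $19.97 | $447.10 | $999.29
4 | $999.29 | $13.99 | $546.40 | $466.88
5 | $466.88 | $6.54 | $473.42 | $0.00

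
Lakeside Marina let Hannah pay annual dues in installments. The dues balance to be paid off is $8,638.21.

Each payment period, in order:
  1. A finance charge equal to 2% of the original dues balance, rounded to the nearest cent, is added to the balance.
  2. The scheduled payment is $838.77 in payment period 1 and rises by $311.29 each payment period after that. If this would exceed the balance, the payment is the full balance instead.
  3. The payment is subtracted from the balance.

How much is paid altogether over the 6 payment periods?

$9,674.77

Payment period 1: opening $8,638.21; interest $172.76 → $8,810.97; payment $838.77; balance $7,972.20
Payment period 2: opening $7,972.20; interest $172.76 → $8,144.96; payment $1,150.06; balance $6,994.90
Payment period 3: opening $6,994.90; interest $172.76 → $7,167.66; payment $1,461.35; balance $5,706.31
Payment period 4: opening $5,706.31; interest $172.76 → $5,879.07; payment $1,772.64; balance $4,106.43
Payment period 5: opening $4,106.43; interest $172.76 → $4,279.19; payment $2,083.93; balance $2,195.26
Payment period 6: opening $2,195.26; interest $172.76 → $2,368.02; payment $2,368.02; balance $0.00
Total paid: $9,674.77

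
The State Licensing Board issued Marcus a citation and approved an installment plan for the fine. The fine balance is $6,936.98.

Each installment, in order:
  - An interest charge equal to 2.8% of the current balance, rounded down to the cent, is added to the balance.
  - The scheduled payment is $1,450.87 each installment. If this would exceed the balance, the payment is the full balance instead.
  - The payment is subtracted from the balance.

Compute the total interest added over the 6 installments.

Installment 1: opening $6,936.98; interest $194.23 → $7,131.21; payment $1,450.87; balance $5,680.34
Installment 2: opening $5,680.34; interest $159.04 → $5,839.38; payment $1,450.87; balance $4,388.51
Installment 3: opening $4,388.51; interest $122.87 → $4,511.38; payment $1,450.87; balance $3,060.51
Installment 4: opening $3,060.51; interest $85.69 → $3,146.20; payment $1,450.87; balance $1,695.33
Installment 5: opening $1,695.33; interest $47.46 → $1,742.79; payment $1,450.87; balance $291.92
Installment 6: opening $291.92; interest $8.17 → $300.09; payment $300.09; balance $0.00
Total interest: $194.23 + $159.04 + $122.87 + $85.69 + $47.46 + $8.17 = $617.46

$617.46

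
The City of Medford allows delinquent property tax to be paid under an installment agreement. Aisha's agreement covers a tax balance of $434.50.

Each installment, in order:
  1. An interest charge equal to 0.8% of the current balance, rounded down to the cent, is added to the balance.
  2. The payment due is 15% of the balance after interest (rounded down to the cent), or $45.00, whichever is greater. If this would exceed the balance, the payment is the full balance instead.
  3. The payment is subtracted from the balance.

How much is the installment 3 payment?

Installment 1: $434.50 +$3.47 interest = $437.97; pay $65.69 → $372.28
Installment 2: $372.28 +$2.97 interest = $375.25; pay $56.28 → $318.97
Installment 3: $318.97 +$2.55 interest = $321.52; pay $48.22 → $273.30

$48.22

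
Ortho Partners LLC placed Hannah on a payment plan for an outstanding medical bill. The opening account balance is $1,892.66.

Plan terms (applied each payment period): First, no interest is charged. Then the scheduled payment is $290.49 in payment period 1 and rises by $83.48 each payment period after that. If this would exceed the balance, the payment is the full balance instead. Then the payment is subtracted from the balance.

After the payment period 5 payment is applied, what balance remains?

$0.00

# | Opening | Payment | End bal
1 | $1,892.66 | $290.49 | $1,602.17
2 | $1,602.17 | $373.97 | $1,228.20
3 | $1,228.20 | $457.45 | $770.75
4 | $770.75 | $540.93 | $229.82
5 | $229.82 | $229.82 | $0.00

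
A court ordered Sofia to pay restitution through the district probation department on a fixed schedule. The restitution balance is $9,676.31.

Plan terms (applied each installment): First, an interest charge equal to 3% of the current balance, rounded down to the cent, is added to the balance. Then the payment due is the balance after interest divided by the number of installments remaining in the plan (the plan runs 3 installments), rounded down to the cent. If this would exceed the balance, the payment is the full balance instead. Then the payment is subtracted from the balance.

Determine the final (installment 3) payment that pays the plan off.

$3,524.52

Installment 1: opening $9,676.31; interest $290.28 → $9,966.59; payment $3,322.19; balance $6,644.40
Installment 2: opening $6,644.40; interest $199.33 → $6,843.73; payment $3,421.86; balance $3,421.87
Installment 3: opening $3,421.87; interest $102.65 → $3,524.52; payment $3,524.52; balance $0.00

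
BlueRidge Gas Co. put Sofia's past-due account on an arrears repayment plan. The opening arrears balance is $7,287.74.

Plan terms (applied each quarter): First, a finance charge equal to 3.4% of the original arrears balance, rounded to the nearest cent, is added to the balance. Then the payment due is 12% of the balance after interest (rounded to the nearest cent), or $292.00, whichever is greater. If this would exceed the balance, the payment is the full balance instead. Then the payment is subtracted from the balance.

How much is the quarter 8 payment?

Quarter 1: $7,287.74 +$247.78 interest = $7,535.52; pay $904.26 → $6,631.26
Quarter 2: $6,631.26 +$247.78 interest = $6,879.04; pay $825.48 → $6,053.56
Quarter 3: $6,053.56 +$247.78 interest = $6,301.34; pay $756.16 → $5,545.18
Quarter 4: $5,545.18 +$247.78 interest = $5,792.96; pay $695.16 → $5,097.80
Quarter 5: $5,097.80 +$247.78 interest = $5,345.58; pay $641.47 → $4,704.11
Quarter 6: $4,704.11 +$247.78 interest = $4,951.89; pay $594.23 → $4,357.66
Quarter 7: $4,357.66 +$247.78 interest = $4,605.44; pay $552.65 → $4,052.79
Quarter 8: $4,052.79 +$247.78 interest = $4,300.57; pay $516.07 → $3,784.50

$516.07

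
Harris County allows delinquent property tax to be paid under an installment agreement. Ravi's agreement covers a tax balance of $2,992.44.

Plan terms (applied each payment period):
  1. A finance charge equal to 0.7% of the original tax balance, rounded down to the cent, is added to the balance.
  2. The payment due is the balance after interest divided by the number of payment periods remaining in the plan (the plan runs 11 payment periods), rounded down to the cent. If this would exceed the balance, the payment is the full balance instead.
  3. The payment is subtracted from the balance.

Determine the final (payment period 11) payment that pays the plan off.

$335.29

Payment period 1: $2,992.44 +$20.94 interest = $3,013.38; pay $273.94 → $2,739.44
Payment period 2: $2,739.44 +$20.94 interest = $2,760.38; pay $276.03 → $2,484.35
Payment period 3: $2,484.35 +$20.94 interest = $2,505.29; pay $278.36 → $2,226.93
Payment period 4: $2,226.93 +$20.94 interest = $2,247.87; pay $280.98 → $1,966.89
Payment period 5: $1,966.89 +$20.94 interest = $1,987.83; pay $283.97 → $1,703.86
Payment period 6: $1,703.86 +$20.94 interest = $1,724.80; pay $287.46 → $1,437.34
Payment period 7: $1,437.34 +$20.94 interest = $1,458.28; pay $291.65 → $1,166.63
Payment period 8: $1,166.63 +$20.94 interest = $1,187.57; pay $296.89 → $890.68
Payment period 9: $890.68 +$20.94 interest = $911.62; pay $303.87 → $607.75
Payment period 10: $607.75 +$20.94 interest = $628.69; pay $314.34 → $314.35
Payment period 11: $314.35 +$20.94 interest = $335.29; pay $335.29 → $0.00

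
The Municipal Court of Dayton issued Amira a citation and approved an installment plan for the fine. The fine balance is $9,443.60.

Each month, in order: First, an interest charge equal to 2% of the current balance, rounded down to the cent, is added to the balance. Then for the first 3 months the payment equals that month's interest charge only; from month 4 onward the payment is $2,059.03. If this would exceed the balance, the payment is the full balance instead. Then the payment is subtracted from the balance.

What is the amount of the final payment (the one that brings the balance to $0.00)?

Month 1: $9,443.60 +$188.87 interest = $9,632.47; pay $188.87 → $9,443.60
Month 2: $9,443.60 +$188.87 interest = $9,632.47; pay $188.87 → $9,443.60
Month 3: $9,443.60 +$188.87 interest = $9,632.47; pay $188.87 → $9,443.60
Month 4: $9,443.60 +$188.87 interest = $9,632.47; pay $2,059.03 → $7,573.44
Month 5: $7,573.44 +$151.46 interest = $7,724.90; pay $2,059.03 → $5,665.87
Month 6: $5,665.87 +$113.31 interest = $5,779.18; pay $2,059.03 → $3,720.15
Month 7: $3,720.15 +$74.40 interest = $3,794.55; pay $2,059.03 → $1,735.52
Month 8: $1,735.52 +$34.71 interest = $1,770.23; pay $1,770.23 → $0.00

$1,770.23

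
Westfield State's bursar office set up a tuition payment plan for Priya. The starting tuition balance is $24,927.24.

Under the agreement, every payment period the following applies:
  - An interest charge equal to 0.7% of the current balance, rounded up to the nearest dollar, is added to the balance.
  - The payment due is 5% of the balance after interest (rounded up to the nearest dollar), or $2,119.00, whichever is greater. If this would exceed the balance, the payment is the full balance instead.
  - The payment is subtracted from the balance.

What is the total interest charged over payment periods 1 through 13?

$1,186.00

Payment period 1: $24,927.24 +$175.00 interest = $25,102.24; pay $2,119.00 → $22,983.24
Payment period 2: $22,983.24 +$161.00 interest = $23,144.24; pay $2,119.00 → $21,025.24
Payment period 3: $21,025.24 +$148.00 interest = $21,173.24; pay $2,119.00 → $19,054.24
Payment period 4: $19,054.24 +$134.00 interest = $19,188.24; pay $2,119.00 → $17,069.24
Payment period 5: $17,069.24 +$120.00 interest = $17,189.24; pay $2,119.00 → $15,070.24
Payment period 6: $15,070.24 +$106.00 interest = $15,176.24; pay $2,119.00 → $13,057.24
Payment period 7: $13,057.24 +$92.00 interest = $13,149.24; pay $2,119.00 → $11,030.24
Payment period 8: $11,030.24 +$78.00 interest = $11,108.24; pay $2,119.00 → $8,989.24
Payment period 9: $8,989.24 +$63.00 interest = $9,052.24; pay $2,119.00 → $6,933.24
Payment period 10: $6,933.24 +$49.00 interest = $6,982.24; pay $2,119.00 → $4,863.24
Payment period 11: $4,863.24 +$35.00 interest = $4,898.24; pay $2,119.00 → $2,779.24
Payment period 12: $2,779.24 +$20.00 interest = $2,799.24; pay $2,119.00 → $680.24
Payment period 13: $680.24 +$5.00 interest = $685.24; pay $685.24 → $0.00
Total interest: $175.00 + $161.00 + $148.00 + $134.00 + $120.00 + $106.00 + $92.00 + $78.00 + $63.00 + $49.00 + $35.00 + $20.00 + $5.00 = $1,186.00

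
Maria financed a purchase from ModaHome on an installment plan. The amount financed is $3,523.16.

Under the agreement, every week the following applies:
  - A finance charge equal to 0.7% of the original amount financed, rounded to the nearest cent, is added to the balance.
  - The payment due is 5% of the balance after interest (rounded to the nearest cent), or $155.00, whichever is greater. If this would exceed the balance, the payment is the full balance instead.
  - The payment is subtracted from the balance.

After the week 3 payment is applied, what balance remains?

# | Opening | Interest | Payment | End bal
1 | $3,523.16 | $24.66 | $177.39 | $3,370.43
2 | $3,370.43 | $24.66 | $169.75 | $3,225.34
3 | $3,225.34 | $24.66 | $162.50 | $3,087.50

$3,087.50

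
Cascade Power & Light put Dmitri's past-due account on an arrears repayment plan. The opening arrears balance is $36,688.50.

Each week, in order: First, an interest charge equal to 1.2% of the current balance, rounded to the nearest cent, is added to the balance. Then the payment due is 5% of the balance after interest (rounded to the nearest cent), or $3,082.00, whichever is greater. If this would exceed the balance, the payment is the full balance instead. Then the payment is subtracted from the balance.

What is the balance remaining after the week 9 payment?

Week 1: opening $36,688.50; interest $440.26 → $37,128.76; payment $3,082.00; balance $34,046.76
Week 2: opening $34,046.76; interest $408.56 → $34,455.32; payment $3,082.00; balance $31,373.32
Week 3: opening $31,373.32; interest $376.48 → $31,749.80; payment $3,082.00; balance $28,667.80
Week 4: opening $28,667.80; interest $344.01 → $29,011.81; payment $3,082.00; balance $25,929.81
Week 5: opening $25,929.81; interest $311.16 → $26,240.97; payment $3,082.00; balance $23,158.97
Week 6: opening $23,158.97; interest $277.91 → $23,436.88; payment $3,082.00; balance $20,354.88
Week 7: opening $20,354.88; interest $244.26 → $20,599.14; payment $3,082.00; balance $17,517.14
Week 8: opening $17,517.14; interest $210.21 → $17,727.35; payment $3,082.00; balance $14,645.35
Week 9: opening $14,645.35; interest $175.74 → $14,821.09; payment $3,082.00; balance $11,739.09

$11,739.09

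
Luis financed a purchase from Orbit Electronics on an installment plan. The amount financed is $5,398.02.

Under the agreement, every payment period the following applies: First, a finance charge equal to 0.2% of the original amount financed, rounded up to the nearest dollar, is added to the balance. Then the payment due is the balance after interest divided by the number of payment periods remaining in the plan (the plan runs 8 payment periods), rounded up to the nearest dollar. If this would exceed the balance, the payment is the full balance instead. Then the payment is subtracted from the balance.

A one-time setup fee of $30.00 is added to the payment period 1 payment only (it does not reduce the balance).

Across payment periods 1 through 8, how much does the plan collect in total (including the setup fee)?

$5,516.02

Payment period 1: opening $5,398.02; interest $11.00 → $5,409.02; payment $677.00 (+ $30.00 fee); balance $4,732.02
Payment period 2: opening $4,732.02; interest $11.00 → $4,743.02; payment $678.00; balance $4,065.02
Payment period 3: opening $4,065.02; interest $11.00 → $4,076.02; payment $680.00; balance $3,396.02
Payment period 4: opening $3,396.02; interest $11.00 → $3,407.02; payment $682.00; balance $2,725.02
Payment period 5: opening $2,725.02; interest $11.00 → $2,736.02; payment $685.00; balance $2,051.02
Payment period 6: opening $2,051.02; interest $11.00 → $2,062.02; payment $688.00; balance $1,374.02
Payment period 7: opening $1,374.02; interest $11.00 → $1,385.02; payment $693.00; balance $692.02
Payment period 8: opening $692.02; interest $11.00 → $703.02; payment $703.02; balance $0.00
Total paid: $5,516.02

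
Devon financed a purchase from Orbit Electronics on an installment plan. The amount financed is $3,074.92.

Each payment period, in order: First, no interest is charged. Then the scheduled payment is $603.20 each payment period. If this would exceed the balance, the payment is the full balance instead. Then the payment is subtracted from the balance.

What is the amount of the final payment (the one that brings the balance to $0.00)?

Payment period 1: $3,074.92 − $603.20 → $2,471.72
Payment period 2: $2,471.72 − $603.20 → $1,868.52
Payment period 3: $1,868.52 − $603.20 → $1,265.32
Payment period 4: $1,265.32 − $603.20 → $662.12
Payment period 5: $662.12 − $603.20 → $58.92
Payment period 6: $58.92 − $58.92 → $0.00

$58.92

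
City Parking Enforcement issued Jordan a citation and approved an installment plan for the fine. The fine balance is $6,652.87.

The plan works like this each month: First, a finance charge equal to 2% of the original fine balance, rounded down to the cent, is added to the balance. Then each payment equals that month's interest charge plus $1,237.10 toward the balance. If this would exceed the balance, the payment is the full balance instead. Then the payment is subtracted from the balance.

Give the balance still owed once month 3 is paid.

$2,941.57

Month 1: $6,652.87 +$133.05 interest = $6,785.92; pay $1,370.15 → $5,415.77
Month 2: $5,415.77 +$133.05 interest = $5,548.82; pay $1,370.15 → $4,178.67
Month 3: $4,178.67 +$133.05 interest = $4,311.72; pay $1,370.15 → $2,941.57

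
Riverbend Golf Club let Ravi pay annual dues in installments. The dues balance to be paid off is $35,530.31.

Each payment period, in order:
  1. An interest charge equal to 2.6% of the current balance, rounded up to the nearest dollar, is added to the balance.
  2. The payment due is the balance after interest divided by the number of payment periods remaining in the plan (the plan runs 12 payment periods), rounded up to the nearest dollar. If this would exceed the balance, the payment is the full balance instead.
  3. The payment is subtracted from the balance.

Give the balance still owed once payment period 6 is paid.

$20,723.31

Payment period 1: opening $35,530.31; interest $924.00 → $36,454.31; payment $3,038.00; balance $33,416.31
Payment period 2: opening $33,416.31; interest $869.00 → $34,285.31; payment $3,117.00; balance $31,168.31
Payment period 3: opening $31,168.31; interest $811.00 → $31,979.31; payment $3,198.00; balance $28,781.31
Payment period 4: opening $28,781.31; interest $749.00 → $29,530.31; payment $3,282.00; balance $26,248.31
Payment period 5: opening $26,248.31; interest $683.00 → $26,931.31; payment $3,367.00; balance $23,564.31
Payment period 6: opening $23,564.31; interest $613.00 → $24,177.31; payment $3,454.00; balance $20,723.31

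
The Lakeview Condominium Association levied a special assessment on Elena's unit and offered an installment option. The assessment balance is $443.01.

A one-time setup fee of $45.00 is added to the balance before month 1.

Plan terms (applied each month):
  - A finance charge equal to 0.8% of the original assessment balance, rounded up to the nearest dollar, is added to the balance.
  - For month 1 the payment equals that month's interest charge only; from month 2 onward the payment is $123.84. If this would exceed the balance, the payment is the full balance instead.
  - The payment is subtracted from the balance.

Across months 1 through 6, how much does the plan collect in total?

$512.01

# | Opening | Interest | Payment | End bal
1 | $488.01 | $4.00 | $4.00 | $488.01
2 | $488.01 | $4.00 | $123.84 | $368.17
3 | $368.17 | $4.00 | $123.84 | $248.33
4 | $248.33 | $4.00 | $123.84 | $128.49
5 | $128.49 | $4.00 | $123.84 | $8.65
6 | $8.65 | $4.00 | $12.65 | $0.00
Total paid: $512.01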